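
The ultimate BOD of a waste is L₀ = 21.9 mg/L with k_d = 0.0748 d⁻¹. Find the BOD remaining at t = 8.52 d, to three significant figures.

L_t = L₀ e^(−k_d t) = 21.9 × e^(−0.0748×8.52) = 21.9 × 0.5287 = 11.58 mg/L.

L ≈ 11.6 mg/L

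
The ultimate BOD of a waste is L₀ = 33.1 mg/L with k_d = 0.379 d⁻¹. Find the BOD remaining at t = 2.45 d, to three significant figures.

L_t = L₀ e^(−k_d t) = 33.1 × e^(−0.379×2.45) = 33.1 × 0.3951 = 13.08 mg/L.

L ≈ 13.1 mg/L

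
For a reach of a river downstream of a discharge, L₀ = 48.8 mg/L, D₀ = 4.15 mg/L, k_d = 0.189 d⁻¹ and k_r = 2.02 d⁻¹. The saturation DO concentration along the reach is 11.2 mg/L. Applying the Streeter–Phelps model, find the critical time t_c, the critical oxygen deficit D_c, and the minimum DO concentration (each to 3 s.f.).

t_c ≈ 0.346 d; D_c ≈ 4.28 mg/L; min DO ≈ 6.92 mg/L

At the critical point dD/dt = 0, so k_d L₀ e^(−k_d t) = k_r D. Substituting D(t) from the Streeter–Phelps equation and solving for t gives
t_c = ln[(k_r/k_d)(1 − D₀(k_r−k_d)/(k_d L₀))] / (k_r−k_d).
Here k_r−k_d = 1.831 d⁻¹ and 1 − D₀(k_r−k_d)/(k_d L₀) = 1 − 4.15×1.831/(0.189×48.8) = 0.1761, so
t_c = ln(10.69 × 0.1761) / 1.831 = 0.6326 / 1.831 = 0.3455 d.
D_c = (k_d/k_r) L₀ e^(−k_d t_c) = (0.189/2.02) × 48.8 × e^(−0.189×0.3455) = 0.09356 × 48.8 × 0.9368 = 4.277 mg/L.
Minimum DO = C_s − D_c = 11.2 − 4.277 = 6.923 mg/L.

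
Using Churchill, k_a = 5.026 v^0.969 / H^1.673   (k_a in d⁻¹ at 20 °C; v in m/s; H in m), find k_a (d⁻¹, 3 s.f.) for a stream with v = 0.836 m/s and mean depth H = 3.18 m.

k_a = 5.026 × 0.836^0.969 / 3.18^1.673 = 5.026 × 0.8407 / 6.927 = 0.6099 d⁻¹.

k_a ≈ 0.610 d⁻¹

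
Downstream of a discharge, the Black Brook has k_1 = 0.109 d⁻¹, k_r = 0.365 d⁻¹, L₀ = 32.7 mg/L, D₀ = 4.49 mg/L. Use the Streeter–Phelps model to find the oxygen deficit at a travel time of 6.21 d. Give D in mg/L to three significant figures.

D ≈ 6.10 mg/L

k_1 L₀/(k_r−k_1) = 0.109×32.7/(0.365−0.109) = 3.564/0.2560 = 13.92 mg/L.
e^(−k_1 t) = e^(−0.109×6.210) = 0.5082; e^(−k_r t) = e^(−0.365×6.210) = 0.1037.
D = 13.92 × (0.5082 − 0.1037) + 4.49 × 0.1037 = 5.632 + 0.4654 = 6.098 mg/L.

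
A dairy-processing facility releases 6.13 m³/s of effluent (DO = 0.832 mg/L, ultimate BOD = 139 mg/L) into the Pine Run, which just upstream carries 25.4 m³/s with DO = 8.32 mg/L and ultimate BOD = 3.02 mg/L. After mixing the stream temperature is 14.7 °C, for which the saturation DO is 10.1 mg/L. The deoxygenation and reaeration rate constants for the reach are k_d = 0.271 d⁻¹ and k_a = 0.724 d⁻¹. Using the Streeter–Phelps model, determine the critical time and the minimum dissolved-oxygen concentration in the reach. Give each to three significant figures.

Mixed DO = (25.4×8.32 + 6.13×0.832)/(25.4+6.13) = 216.4/31.53 = 6.864 mg/L.
Mixed L₀ = (25.4×3.02 + 6.13×139)/(31.53) = 928.8/31.53 = 29.46 mg/L.
Initial deficit D₀ = C_s − DO₀ = 10.1 − 6.864 = 3.236 mg/L.
t_c = (1/0.4530) ln[(0.724/0.271)(1 − 3.236×0.4530/(0.271×29.46))] = 2.208 × ln(2.181) = 1.721 d.
D_c = (0.271/0.724) × 29.46 × e^(−0.271×1.721) = 0.3743 × 29.46 × 0.6272 = 6.915 mg/L.
Minimum DO = 10.1 − 6.915 = 3.185 mg/L.

t_c ≈ 1.72 d; minimum DO ≈ 3.18 mg/L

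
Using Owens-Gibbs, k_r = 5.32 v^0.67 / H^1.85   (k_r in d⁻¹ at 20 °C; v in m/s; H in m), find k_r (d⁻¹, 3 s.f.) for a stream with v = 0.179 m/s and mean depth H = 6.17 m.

k_r = 5.32 × 0.179^0.67 / 6.17^1.85 = 5.32 × 0.3158 / 28.98 = 0.05798 d⁻¹.

k_r ≈ 0.0580 d⁻¹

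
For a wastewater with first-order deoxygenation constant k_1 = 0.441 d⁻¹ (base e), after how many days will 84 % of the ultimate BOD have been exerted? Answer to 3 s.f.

y/L₀ = 1 − e^(−k_1 t) = 0.84 ⇒ e^(−k_1 t) = 0.160
t = −ln(0.160) / 0.441 = 1.833 / 0.441 = 4.156 d.

t ≈ 4.16 d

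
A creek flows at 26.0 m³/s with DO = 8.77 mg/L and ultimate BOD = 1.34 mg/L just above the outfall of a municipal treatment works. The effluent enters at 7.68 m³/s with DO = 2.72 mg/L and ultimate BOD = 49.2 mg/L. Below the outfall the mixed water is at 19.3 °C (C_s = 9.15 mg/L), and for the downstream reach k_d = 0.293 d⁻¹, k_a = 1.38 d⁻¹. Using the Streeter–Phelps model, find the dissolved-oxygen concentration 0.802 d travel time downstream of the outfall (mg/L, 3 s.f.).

DO ≈ 7.05 mg/L

Mixed DO = (26.0×8.77 + 7.68×2.72)/(26.0+7.68) = 248.9/33.68 = 7.390 mg/L.
Mixed L₀ = (26.0×1.34 + 7.68×49.2)/(33.68) = 412.7/33.68 = 12.25 mg/L.
Initial deficit D₀ = C_s − DO₀ = 9.15 − 7.390 = 1.760 mg/L.
D(0.802) = [0.293×12.25/(1.38−0.293)](e^(−0.293×0.802) − e^(−1.38×0.802)) + 1.760 e^(−1.38×0.802)
= 3.303 × (0.7906 − 0.3306) + 1.760 × 0.3306 = 2.101 mg/L.
DO = 9.15 − 2.101 = 7.049 mg/L.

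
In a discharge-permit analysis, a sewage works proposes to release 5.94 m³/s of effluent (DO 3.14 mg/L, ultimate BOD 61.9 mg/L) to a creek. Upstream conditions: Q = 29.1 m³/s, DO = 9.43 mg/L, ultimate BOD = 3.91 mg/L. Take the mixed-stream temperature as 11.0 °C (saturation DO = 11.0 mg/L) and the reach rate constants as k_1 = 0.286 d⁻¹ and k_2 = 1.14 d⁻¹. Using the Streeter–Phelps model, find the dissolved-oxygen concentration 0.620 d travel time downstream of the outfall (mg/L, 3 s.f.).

Mixed DO = (29.1×9.43 + 5.94×3.14)/(29.1+5.94) = 293.1/35.04 = 8.364 mg/L.
Mixed L₀ = (29.1×3.91 + 5.94×61.9)/(35.04) = 481.5/35.04 = 13.74 mg/L.
Initial deficit D₀ = C_s − DO₀ = 11.0 − 8.364 = 2.636 mg/L.
D(0.620) = [0.286×13.74/(1.14−0.286)](e^(−0.286×0.620) − e^(−1.14×0.620)) + 2.636 e^(−1.14×0.620)
= 4.602 × (0.8375 − 0.4932) + 2.636 × 0.4932 = 2.885 mg/L.
DO = 11.0 − 2.885 = 8.115 mg/L.

DO ≈ 8.12 mg/L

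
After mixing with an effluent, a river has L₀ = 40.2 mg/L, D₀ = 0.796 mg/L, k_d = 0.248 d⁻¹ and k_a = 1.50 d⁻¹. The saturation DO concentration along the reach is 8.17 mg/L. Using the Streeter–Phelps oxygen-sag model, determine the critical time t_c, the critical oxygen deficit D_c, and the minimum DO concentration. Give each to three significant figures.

t_c ≈ 1.35 d; D_c ≈ 4.75 mg/L; min DO ≈ 3.42 mg/L

With k_a/k_d = 6.048 and 1 − D₀(k_a−k_d)/(k_d L₀) = 0.9000,
t_c = ln(6.048 × 0.9000) / (1.50 − 0.248) = ln(5.444) / 1.252 = 1.694/1.252 = 1.353 d.
D_c = (k_d/k_a) L₀ e^(−k_d t_c) = (0.248/1.50) × 40.2 × e^(−0.248×1.353) = 0.1653 × 40.2 × 0.7149 = 4.751 mg/L.
Minimum DO = C_s − D_c = 8.17 − 4.751 = 3.419 mg/L.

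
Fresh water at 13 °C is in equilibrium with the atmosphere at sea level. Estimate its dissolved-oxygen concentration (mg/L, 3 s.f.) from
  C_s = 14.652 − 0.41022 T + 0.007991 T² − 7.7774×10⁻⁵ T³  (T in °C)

C_s ≈ 10.5 mg/L

C_s = 14.652 − 0.41022×13 + 0.007991×13² − 7.7774×10⁻⁵×13³ = 10.50 mg/L.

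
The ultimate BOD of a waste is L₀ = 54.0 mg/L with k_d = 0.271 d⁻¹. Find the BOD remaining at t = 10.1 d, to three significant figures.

L ≈ 3.50 mg/L

L_t = L₀ e^(−k_d t) = 54.0 × e^(−0.271×10.1) = 54.0 × 0.06476 = 3.497 mg/L.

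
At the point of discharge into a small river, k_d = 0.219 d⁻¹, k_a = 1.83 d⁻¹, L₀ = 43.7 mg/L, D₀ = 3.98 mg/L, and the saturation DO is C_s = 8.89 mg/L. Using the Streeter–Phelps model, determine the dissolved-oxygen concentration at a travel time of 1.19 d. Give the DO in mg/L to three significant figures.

DO ≈ 4.53 mg/L

k_d L₀/(k_a−k_d) = 0.219×43.7/(1.83−0.219) = 9.570/1.611 = 5.941 mg/L.
e^(−k_d t) = e^(−0.219×1.190) = 0.7706; e^(−k_a t) = e^(−1.83×1.190) = 0.1133.
D = 5.941 × (0.7706 − 0.1133) + 3.98 × 0.1133 = 3.905 + 0.4509 = 4.356 mg/L.
DO = C_s − D = 8.89 − 4.356 = 4.534 mg/L.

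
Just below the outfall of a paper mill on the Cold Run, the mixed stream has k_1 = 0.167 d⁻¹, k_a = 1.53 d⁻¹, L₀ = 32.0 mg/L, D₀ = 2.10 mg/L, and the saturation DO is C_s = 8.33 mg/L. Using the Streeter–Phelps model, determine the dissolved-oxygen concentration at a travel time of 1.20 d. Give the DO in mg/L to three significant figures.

DO ≈ 5.41 mg/L

k_1 L₀/(k_a−k_1) = 0.167×32.0/(1.53−0.167) = 5.344/1.363 = 3.921 mg/L.
e^(−k_1 t) = e^(−0.167×1.200) = 0.8184; e^(−k_a t) = e^(−1.53×1.200) = 0.1595.
D = 3.921 × (0.8184 − 0.1595) + 2.10 × 0.1595 = 2.584 + 0.3349 = 2.918 mg/L.
DO = C_s − D = 8.33 − 2.918 = 5.412 mg/L.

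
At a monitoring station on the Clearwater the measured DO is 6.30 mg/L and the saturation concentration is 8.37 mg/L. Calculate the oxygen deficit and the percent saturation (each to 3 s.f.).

D ≈ 2.07 mg/L; 75.3 % saturation

D = C_s − C = 8.37 − 6.30 = 2.07 mg/L.
% saturation = 6.30/8.37 × 100 = 75.3 %.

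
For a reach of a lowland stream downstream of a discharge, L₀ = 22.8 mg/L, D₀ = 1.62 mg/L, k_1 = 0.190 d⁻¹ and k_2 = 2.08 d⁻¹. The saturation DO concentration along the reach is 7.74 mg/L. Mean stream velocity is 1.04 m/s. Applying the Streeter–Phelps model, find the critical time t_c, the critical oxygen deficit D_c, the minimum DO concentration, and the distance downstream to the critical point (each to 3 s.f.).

With k_2/k_1 = 10.95 and 1 − D₀(k_2−k_1)/(k_1 L₀) = 0.2932,
t_c = ln(10.95 × 0.2932) / (2.08 − 0.190) = ln(3.210) / 1.890 = 1.166/1.890 = 0.6171 d.
L(t_c) = L₀ e^(−k_1 t_c) = 22.8 × 0.8894 = 20.28 mg/L, and at the critical point k_2 D_c = k_1 L, so D_c = (0.190/2.08) × 20.28 = 1.852 mg/L.
Minimum DO = C_s − D_c = 7.74 − 1.852 = 5.888 mg/L.
x_c = v t_c = 1.04 m/s × 0.6171 d × 86400 s/d = 55450 m ≈ 55.4 km.

t_c ≈ 0.617 d; D_c ≈ 1.85 mg/L; min DO ≈ 5.89 mg/L; x_c ≈ 55.4 km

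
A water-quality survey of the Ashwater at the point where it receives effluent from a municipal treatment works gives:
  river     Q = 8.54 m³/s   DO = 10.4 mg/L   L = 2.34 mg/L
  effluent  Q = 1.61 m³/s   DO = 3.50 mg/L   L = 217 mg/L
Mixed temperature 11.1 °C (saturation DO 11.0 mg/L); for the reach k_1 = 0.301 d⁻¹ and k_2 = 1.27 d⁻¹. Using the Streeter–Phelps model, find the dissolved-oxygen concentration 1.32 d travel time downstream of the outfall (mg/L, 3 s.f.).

DO ≈ 5.20 mg/L

Mixed DO = (8.54×10.4 + 1.61×3.50)/(8.54+1.61) = 94.45/10.15 = 9.306 mg/L.
Mixed L₀ = (8.54×2.34 + 1.61×217)/(10.15) = 369.4/10.15 = 36.39 mg/L.
Initial deficit D₀ = C_s − DO₀ = 11.0 − 9.306 = 1.694 mg/L.
D(1.32) = [0.301×36.39/(1.27−0.301)](e^(−0.301×1.32) − e^(−1.27×1.32)) + 1.694 e^(−1.27×1.32)
= 11.30 × (0.6721 − 0.1870) + 1.694 × 0.1870 = 5.800 mg/L.
DO = 11.0 − 5.800 = 5.200 mg/L.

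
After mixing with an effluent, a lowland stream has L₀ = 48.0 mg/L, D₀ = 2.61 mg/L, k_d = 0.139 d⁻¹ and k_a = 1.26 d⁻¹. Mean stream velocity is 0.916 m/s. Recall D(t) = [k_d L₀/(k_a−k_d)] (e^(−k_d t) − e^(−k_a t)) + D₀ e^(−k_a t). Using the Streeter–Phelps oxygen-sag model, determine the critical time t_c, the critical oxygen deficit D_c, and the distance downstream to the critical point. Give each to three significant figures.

t_c ≈ 1.45 d; D_c ≈ 4.33 mg/L; x_c ≈ 115 km

At the critical point dD/dt = 0, so k_d L₀ e^(−k_d t) = k_a D. Substituting D(t) from the Streeter–Phelps equation and solving for t gives
t_c = ln[(k_a/k_d)(1 − D₀(k_a−k_d)/(k_d L₀))] / (k_a−k_d).
Here k_a−k_d = 1.121 d⁻¹ and 1 − D₀(k_a−k_d)/(k_d L₀) = 1 − 2.61×1.121/(0.139×48.0) = 0.5615, so
t_c = ln(9.065 × 0.5615) / 1.121 = 1.627 / 1.121 = 1.452 d.
D_c = (k_d/k_a) L₀ e^(−k_d t_c) = (0.139/1.26) × 48.0 × e^(−0.139×1.452) = 0.1103 × 48.0 × 0.8173 = 4.328 mg/L.
x_c = v t_c = 0.916 m/s × 1.452 d × 86400 s/d = 114900 m ≈ 115 km.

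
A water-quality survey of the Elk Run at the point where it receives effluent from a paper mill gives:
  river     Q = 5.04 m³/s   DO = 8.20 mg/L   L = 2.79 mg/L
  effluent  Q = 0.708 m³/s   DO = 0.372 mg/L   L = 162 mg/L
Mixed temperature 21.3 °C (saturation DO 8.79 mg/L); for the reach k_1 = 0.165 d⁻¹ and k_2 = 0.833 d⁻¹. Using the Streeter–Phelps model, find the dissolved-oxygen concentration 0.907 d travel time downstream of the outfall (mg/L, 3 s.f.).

DO ≈ 5.90 mg/L

Mixed DO = (5.04×8.20 + 0.708×0.372)/(5.04+0.708) = 41.59/5.748 = 7.236 mg/L.
Mixed L₀ = (5.04×2.79 + 0.708×162)/(5.748) = 128.8/5.748 = 22.40 mg/L.
Initial deficit D₀ = C_s − DO₀ = 8.79 − 7.236 = 1.554 mg/L.
D(0.907) = [0.165×22.40/(0.833−0.165)](e^(−0.165×0.907) − e^(−0.833×0.907)) + 1.554 e^(−0.833×0.907)
= 5.533 × (0.8610 − 0.4698) + 1.554 × 0.4698 = 2.895 mg/L.
DO = 8.79 − 2.895 = 5.895 mg/L.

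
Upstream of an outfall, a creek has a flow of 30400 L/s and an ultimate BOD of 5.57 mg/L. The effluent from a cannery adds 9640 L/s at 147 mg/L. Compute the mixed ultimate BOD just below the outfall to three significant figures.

Flow-weighted mixing: C = (Q_r C_r + Q_w C_w)/(Q_r + Q_w)
= (30400×5.57 + 9640×147)/(30400 + 9640) = 1.586×10^6/40040 = 39.62 mg/L.

39.6 mg/L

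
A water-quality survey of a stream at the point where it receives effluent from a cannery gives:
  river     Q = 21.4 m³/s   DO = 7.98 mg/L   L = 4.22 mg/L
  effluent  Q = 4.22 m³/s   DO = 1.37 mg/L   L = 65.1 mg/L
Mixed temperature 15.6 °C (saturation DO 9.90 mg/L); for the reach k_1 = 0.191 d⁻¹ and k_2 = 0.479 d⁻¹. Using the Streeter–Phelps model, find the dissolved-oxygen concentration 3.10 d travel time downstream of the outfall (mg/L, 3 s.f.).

DO ≈ 6.13 mg/L

Mixed DO = (21.4×7.98 + 4.22×1.37)/(21.4+4.22) = 176.6/25.62 = 6.891 mg/L.
Mixed L₀ = (21.4×4.22 + 4.22×65.1)/(25.62) = 365.0/25.62 = 14.25 mg/L.
Initial deficit D₀ = C_s − DO₀ = 9.90 − 6.891 = 3.009 mg/L.
D(3.10) = [0.191×14.25/(0.479−0.191)](e^(−0.191×3.10) − e^(−0.479×3.10)) + 3.009 e^(−0.479×3.10)
= 9.449 × (0.5532 − 0.2265) + 3.009 × 0.2265 = 3.768 mg/L.
DO = 9.90 − 3.768 = 6.132 mg/L.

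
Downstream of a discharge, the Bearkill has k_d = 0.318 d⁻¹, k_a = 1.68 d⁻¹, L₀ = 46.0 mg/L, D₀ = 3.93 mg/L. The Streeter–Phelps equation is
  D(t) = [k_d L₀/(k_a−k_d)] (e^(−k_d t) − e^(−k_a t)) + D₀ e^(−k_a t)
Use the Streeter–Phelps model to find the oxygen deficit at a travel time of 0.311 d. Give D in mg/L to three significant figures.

D ≈ 5.69 mg/L

k_d L₀/(k_a−k_d) = 0.318×46.0/(1.68−0.318) = 14.63/1.362 = 10.74 mg/L.
e^(−k_d t) = e^(−0.318×0.3110) = 0.9058; e^(−k_a t) = e^(−1.68×0.3110) = 0.5930.
D = 10.74 × (0.9058 − 0.5930) + 3.93 × 0.5930 = 3.359 + 2.331 = 5.690 mg/L.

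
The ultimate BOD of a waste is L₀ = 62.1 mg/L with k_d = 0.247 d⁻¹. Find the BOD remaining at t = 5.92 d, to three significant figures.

L_t = L₀ e^(−k_d t) = 62.1 × e^(−0.247×5.92) = 62.1 × 0.2317 = 14.39 mg/L.

L ≈ 14.4 mg/L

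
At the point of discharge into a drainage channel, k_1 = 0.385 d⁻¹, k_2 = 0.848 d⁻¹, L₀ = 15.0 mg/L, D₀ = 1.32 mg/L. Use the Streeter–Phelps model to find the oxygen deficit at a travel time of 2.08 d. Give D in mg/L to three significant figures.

D ≈ 3.69 mg/L

k_1 L₀/(k_2−k_1) = 0.385×15.0/(0.848−0.385) = 5.775/0.4630 = 12.47 mg/L.
e^(−k_1 t) = e^(−0.385×2.080) = 0.4490; e^(−k_2 t) = e^(−0.848×2.080) = 0.1714.
D = 12.47 × (0.4490 − 0.1714) + 1.32 × 0.1714 = 3.462 + 0.2262 = 3.689 mg/L.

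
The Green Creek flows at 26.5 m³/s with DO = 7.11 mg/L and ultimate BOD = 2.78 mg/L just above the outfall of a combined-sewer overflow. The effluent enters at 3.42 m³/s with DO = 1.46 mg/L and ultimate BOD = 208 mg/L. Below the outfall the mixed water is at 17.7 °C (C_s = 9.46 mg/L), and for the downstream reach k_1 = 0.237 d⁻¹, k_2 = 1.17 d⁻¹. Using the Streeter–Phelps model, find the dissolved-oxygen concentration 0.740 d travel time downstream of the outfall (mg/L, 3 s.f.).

Mixed DO = (26.5×7.11 + 3.42×1.46)/(26.5+3.42) = 193.4/29.92 = 6.464 mg/L.
Mixed L₀ = (26.5×2.78 + 3.42×208)/(29.92) = 785.0/29.92 = 26.24 mg/L.
Initial deficit D₀ = C_s − DO₀ = 9.46 − 6.464 = 2.996 mg/L.
D(0.740) = [0.237×26.24/(1.17−0.237)](e^(−0.237×0.740) − e^(−1.17×0.740)) + 2.996 e^(−1.17×0.740)
= 6.665 × (0.8391 − 0.4207) + 2.996 × 0.4207 = 4.049 mg/L.
DO = 9.46 − 4.049 = 5.411 mg/L.

DO ≈ 5.41 mg/L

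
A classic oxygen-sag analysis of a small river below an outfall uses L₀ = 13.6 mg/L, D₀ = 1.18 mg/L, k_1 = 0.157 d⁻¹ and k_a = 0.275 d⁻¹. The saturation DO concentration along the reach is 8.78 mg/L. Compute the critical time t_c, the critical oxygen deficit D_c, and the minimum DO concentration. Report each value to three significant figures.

t_c ≈ 4.18 d; D_c ≈ 4.03 mg/L; min DO ≈ 4.75 mg/L

With k_a/k_1 = 1.752 and 1 − D₀(k_a−k_1)/(k_1 L₀) = 0.9348,
t_c = ln(1.752 × 0.9348) / (0.275 − 0.157) = ln(1.637) / 0.1180 = 0.4931/0.1180 = 4.179 d.
D_c = (k_1/k_a) L₀ e^(−k_1 t_c) = (0.157/0.275) × 13.6 × e^(−0.157×4.179) = 0.5709 × 13.6 × 0.5189 = 4.029 mg/L.
Minimum DO = C_s − D_c = 8.78 − 4.029 = 4.751 mg/L.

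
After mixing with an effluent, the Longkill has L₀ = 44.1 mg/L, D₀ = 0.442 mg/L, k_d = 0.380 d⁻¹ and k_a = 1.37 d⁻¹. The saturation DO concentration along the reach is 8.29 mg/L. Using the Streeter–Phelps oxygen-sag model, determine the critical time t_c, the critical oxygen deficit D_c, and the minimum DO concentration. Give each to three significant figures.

t_c ≈ 1.27 d; D_c ≈ 7.55 mg/L; min DO ≈ 0.737 mg/L

t_c = [1/(k_a−k_d)] ln[(k_a/k_d)(1 − D₀(k_a−k_d)/(k_d L₀))]
= [1/(1.37−0.380)] ln[(1.37/0.380)(1 − 0.442×0.9900/(0.380×44.1))]
= (1/0.9900) ln[3.605 × 0.9739] = 1.010 × ln(3.511) = 1.010 × 1.256 = 1.269 d.
L(t_c) = L₀ e^(−k_d t_c) = 44.1 × 0.6175 = 27.23 mg/L, and at the critical point k_a D_c = k_d L, so D_c = (0.380/1.37) × 27.23 = 7.553 mg/L.
Minimum DO = C_s − D_c = 8.29 − 7.553 = 0.7367 mg/L.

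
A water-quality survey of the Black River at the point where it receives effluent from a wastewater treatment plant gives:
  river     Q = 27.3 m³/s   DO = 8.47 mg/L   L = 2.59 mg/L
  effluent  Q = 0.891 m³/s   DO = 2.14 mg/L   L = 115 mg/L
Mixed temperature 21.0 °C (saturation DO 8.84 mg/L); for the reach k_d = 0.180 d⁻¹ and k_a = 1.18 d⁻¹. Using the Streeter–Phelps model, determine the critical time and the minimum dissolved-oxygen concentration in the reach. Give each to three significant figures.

t_c ≈ 1.16 d; minimum DO ≈ 8.08 mg/L

Mixed DO = (27.3×8.47 + 0.891×2.14)/(27.3+0.891) = 233.1/28.19 = 8.270 mg/L.
Mixed L₀ = (27.3×2.59 + 0.891×115)/(28.19) = 173.2/28.19 = 6.143 mg/L.
Initial deficit D₀ = C_s − DO₀ = 8.84 − 8.270 = 0.5701 mg/L.
t_c = (1/1.000) ln[(1.18/0.180)(1 − 0.5701×1.000/(0.180×6.143))] = 1.000 × ln(3.176) = 1.156 d.
D_c = (0.180/1.18) × 6.143 × e^(−0.180×1.156) = 0.1525 × 6.143 × 0.8122 = 0.7611 mg/L.
Minimum DO = 8.84 − 0.7611 = 8.079 mg/L.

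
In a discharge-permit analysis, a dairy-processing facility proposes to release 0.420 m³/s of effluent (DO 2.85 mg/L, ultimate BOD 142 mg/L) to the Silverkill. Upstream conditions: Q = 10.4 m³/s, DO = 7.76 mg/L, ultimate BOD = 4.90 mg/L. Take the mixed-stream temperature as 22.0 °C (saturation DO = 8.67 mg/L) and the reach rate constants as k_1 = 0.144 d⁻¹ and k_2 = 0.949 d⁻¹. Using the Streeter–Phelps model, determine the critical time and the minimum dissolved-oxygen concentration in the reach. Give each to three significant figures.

Mixed DO = (10.4×7.76 + 0.420×2.85)/(10.4+0.420) = 81.90/10.82 = 7.569 mg/L.
Mixed L₀ = (10.4×4.90 + 0.420×142)/(10.82) = 110.6/10.82 = 10.22 mg/L.
Initial deficit D₀ = C_s − DO₀ = 8.67 − 7.569 = 1.101 mg/L.
t_c = (1/0.8050) ln[(0.949/0.144)(1 − 1.101×0.8050/(0.144×10.22))] = 1.242 × ln(2.624) = 1.198 d.
D_c = (0.144/0.949) × 10.22 × e^(−0.144×1.198) = 0.1517 × 10.22 × 0.8415 = 1.305 mg/L.
Minimum DO = 8.67 − 1.305 = 7.365 mg/L.

t_c ≈ 1.20 d; minimum DO ≈ 7.36 mg/L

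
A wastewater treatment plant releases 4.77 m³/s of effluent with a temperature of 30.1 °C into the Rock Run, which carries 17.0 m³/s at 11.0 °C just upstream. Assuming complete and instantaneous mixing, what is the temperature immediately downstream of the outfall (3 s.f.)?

Flow-weighted mixing: C = (Q_r C_r + Q_w C_w)/(Q_r + Q_w)
= (17.0×11.0 + 4.77×30.1)/(17.0 + 4.77) = 330.6/21.77 = 15.18 °C.

15.2 °C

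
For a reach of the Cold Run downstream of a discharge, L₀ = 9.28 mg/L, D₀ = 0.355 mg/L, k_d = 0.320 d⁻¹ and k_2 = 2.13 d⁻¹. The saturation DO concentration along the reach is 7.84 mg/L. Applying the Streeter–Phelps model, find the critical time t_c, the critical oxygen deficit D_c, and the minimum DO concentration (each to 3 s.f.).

t_c ≈ 0.913 d; D_c ≈ 1.04 mg/L; min DO ≈ 6.80 mg/L

At the critical point dD/dt = 0, so k_d L₀ e^(−k_d t) = k_2 D. Substituting D(t) from the Streeter–Phelps equation and solving for t gives
t_c = ln[(k_2/k_d)(1 − D₀(k_2−k_d)/(k_d L₀))] / (k_2−k_d).
Here k_2−k_d = 1.810 d⁻¹ and 1 − D₀(k_2−k_d)/(k_d L₀) = 1 − 0.355×1.810/(0.320×9.28) = 0.7836, so
t_c = ln(6.656 × 0.7836) / 1.810 = 1.652 / 1.810 = 0.9126 d.
D_c = (k_d/k_2) L₀ e^(−k_d t_c) = (0.320/2.13) × 9.28 × e^(−0.320×0.9126) = 0.1502 × 9.28 × 0.7468 = 1.041 mg/L.
Minimum DO = C_s − D_c = 7.84 − 1.041 = 6.799 mg/L.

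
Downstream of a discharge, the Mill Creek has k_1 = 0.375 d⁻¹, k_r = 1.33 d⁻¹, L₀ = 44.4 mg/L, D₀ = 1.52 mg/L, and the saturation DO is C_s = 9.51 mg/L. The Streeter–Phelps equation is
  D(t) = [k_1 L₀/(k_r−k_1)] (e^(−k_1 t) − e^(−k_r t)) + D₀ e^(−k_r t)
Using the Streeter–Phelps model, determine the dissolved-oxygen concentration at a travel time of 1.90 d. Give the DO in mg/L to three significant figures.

DO ≈ 2.23 mg/L

k_1 L₀/(k_r−k_1) = 0.375×44.4/(1.33−0.375) = 16.65/0.9550 = 17.43 mg/L.
e^(−k_1 t) = e^(−0.375×1.900) = 0.4904; e^(−k_r t) = e^(−1.33×1.900) = 0.07990.
D = 17.43 × (0.4904 − 0.07990) + 1.52 × 0.07990 = 7.157 + 0.1214 = 7.279 mg/L.
DO = C_s − D = 9.51 − 7.279 = 2.231 mg/L.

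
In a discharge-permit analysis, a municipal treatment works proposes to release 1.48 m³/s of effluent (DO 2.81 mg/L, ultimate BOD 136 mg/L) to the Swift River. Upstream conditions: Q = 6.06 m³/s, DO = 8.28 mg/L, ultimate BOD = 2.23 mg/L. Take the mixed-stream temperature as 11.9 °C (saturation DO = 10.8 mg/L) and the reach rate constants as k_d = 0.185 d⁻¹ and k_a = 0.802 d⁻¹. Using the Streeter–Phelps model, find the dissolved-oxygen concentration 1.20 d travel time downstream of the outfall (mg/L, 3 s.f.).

DO ≈ 5.85 mg/L

Mixed DO = (6.06×8.28 + 1.48×2.81)/(6.06+1.48) = 54.34/7.540 = 7.206 mg/L.
Mixed L₀ = (6.06×2.23 + 1.48×136)/(7.540) = 214.8/7.540 = 28.49 mg/L.
Initial deficit D₀ = C_s − DO₀ = 10.8 − 7.206 = 3.594 mg/L.
D(1.20) = [0.185×28.49/(0.802−0.185)](e^(−0.185×1.20) − e^(−0.802×1.20)) + 3.594 e^(−0.802×1.20)
= 8.542 × (0.8009 − 0.3820) + 3.594 × 0.3820 = 4.951 mg/L.
DO = 10.8 − 4.951 = 5.849 mg/L.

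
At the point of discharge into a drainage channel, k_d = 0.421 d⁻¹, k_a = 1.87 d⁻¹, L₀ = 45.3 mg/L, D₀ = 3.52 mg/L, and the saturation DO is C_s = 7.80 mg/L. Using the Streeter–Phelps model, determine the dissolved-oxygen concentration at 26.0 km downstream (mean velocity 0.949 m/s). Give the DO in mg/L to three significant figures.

DO ≈ 1.61 mg/L

Travel time t = x/v = 26.0 km / (0.949 m/s) = 26000 m / 0.949 m/s = 27400 s = 0.3171 d.
k_d L₀/(k_a−k_d) = 0.421×45.3/(1.87−0.421) = 19.07/1.449 = 13.16 mg/L.
e^(−k_d t) = e^(−0.421×0.3171) = 0.8750; e^(−k_a t) = e^(−1.87×0.3171) = 0.5527.
D = 13.16 × (0.8750 − 0.5527) + 3.52 × 0.5527 = 4.243 + 1.945 = 6.188 mg/L.
DO = C_s − D = 7.80 − 6.188 = 1.612 mg/L.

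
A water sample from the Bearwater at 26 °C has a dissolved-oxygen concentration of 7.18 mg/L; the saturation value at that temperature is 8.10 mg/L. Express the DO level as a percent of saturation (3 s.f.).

% saturation = C/C_s × 100 = 7.18/8.10 × 100 = 88.6 %.

88.6 % saturation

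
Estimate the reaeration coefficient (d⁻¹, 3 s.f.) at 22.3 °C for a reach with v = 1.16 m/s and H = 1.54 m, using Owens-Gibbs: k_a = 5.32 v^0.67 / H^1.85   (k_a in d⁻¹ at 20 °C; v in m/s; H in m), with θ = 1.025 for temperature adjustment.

k_a(20) = 5.32 × 1.16^0.67 / 1.54^1.85 = 5.32 × 1.105 / 2.223 = 2.644 d⁻¹.
k_a(22.3) = 2.644 × 1.025^(22.3−20) = 2.644 × 1.058 = 2.798 d⁻¹.

k_a ≈ 2.80 d⁻¹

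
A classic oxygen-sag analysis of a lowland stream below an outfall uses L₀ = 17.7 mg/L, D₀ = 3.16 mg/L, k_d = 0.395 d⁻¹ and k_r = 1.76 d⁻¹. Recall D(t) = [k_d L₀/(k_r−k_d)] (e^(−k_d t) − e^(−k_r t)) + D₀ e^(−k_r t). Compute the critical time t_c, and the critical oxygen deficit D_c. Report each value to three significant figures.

t_c = [1/(k_r−k_d)] ln[(k_r/k_d)(1 − D₀(k_r−k_d)/(k_d L₀))]
= [1/(1.76−0.395)] ln[(1.76/0.395)(1 − 3.16×1.365/(0.395×17.7))]
= (1/1.365) ln[4.456 × 0.3831] = 0.7326 × ln(1.707) = 0.7326 × 0.5346 = 0.3916 d.
D_c = (k_d/k_r) L₀ e^(−k_d t_c) = (0.395/1.76) × 17.7 × e^(−0.395×0.3916) = 0.2244 × 17.7 × 0.8567 = 3.403 mg/L.

t_c ≈ 0.392 d; D_c ≈ 3.40 mg/L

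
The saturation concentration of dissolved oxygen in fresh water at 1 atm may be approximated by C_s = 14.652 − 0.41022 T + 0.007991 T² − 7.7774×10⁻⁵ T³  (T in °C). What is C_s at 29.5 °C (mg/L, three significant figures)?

C_s = 14.652 − 0.41022×29.5 + 0.007991×29.5² − 7.7774×10⁻⁵×29.5³ = 7.508 mg/L.

C_s ≈ 7.51 mg/L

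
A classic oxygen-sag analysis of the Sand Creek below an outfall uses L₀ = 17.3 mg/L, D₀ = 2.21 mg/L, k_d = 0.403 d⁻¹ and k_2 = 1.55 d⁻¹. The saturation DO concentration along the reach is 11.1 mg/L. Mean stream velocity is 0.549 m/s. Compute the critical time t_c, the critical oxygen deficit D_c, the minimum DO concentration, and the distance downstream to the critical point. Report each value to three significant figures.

t_c ≈ 0.780 d; D_c ≈ 3.28 mg/L; min DO ≈ 7.82 mg/L; x_c ≈ 37.0 km

t_c = [1/(k_2−k_d)] ln[(k_2/k_d)(1 − D₀(k_2−k_d)/(k_d L₀))]
= [1/(1.55−0.403)] ln[(1.55/0.403)(1 − 2.21×1.147/(0.403×17.3))]
= (1/1.147) ln[3.846 × 0.6364] = 0.8718 × ln(2.448) = 0.8718 × 0.8952 = 0.7804 d.
D_c = (k_d/k_2) L₀ e^(−k_d t_c) = (0.403/1.55) × 17.3 × e^(−0.403×0.7804) = 0.2600 × 17.3 × 0.7301 = 3.284 mg/L.
Minimum DO = C_s − D_c = 11.1 − 3.284 = 7.816 mg/L.
x_c = v t_c = 0.549 m/s × 0.7804 d × 86400 s/d = 37020 m ≈ 37.0 km.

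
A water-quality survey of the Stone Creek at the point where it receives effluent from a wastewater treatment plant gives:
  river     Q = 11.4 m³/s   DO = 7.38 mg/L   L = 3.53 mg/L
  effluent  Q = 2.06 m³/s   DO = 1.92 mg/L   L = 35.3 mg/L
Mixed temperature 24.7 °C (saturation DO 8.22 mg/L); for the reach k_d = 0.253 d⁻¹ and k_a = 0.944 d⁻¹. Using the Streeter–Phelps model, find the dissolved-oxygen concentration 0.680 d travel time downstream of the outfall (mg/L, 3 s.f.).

Mixed DO = (11.4×7.38 + 2.06×1.92)/(11.4+2.06) = 88.09/13.46 = 6.544 mg/L.
Mixed L₀ = (11.4×3.53 + 2.06×35.3)/(13.46) = 113.0/13.46 = 8.392 mg/L.
Initial deficit D₀ = C_s − DO₀ = 8.22 − 6.544 = 1.676 mg/L.
D(0.680) = [0.253×8.392/(0.944−0.253)](e^(−0.253×0.680) − e^(−0.944×0.680)) + 1.676 e^(−0.944×0.680)
= 3.073 × (0.8419 − 0.5263) + 1.676 × 0.5263 = 1.852 mg/L.
DO = 8.22 − 1.852 = 6.368 mg/L.

DO ≈ 6.37 mg/L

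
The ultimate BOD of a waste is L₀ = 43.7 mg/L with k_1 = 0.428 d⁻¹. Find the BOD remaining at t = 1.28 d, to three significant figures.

L_t = L₀ e^(−k_1 t) = 43.7 × e^(−0.428×1.28) = 43.7 × 0.5782 = 25.27 mg/L.

L ≈ 25.3 mg/L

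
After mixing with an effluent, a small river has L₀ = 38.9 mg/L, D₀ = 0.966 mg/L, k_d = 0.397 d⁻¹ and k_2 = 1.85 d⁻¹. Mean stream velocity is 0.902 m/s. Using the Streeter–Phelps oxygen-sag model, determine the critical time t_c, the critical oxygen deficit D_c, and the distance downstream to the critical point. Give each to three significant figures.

t_c ≈ 0.994 d; D_c ≈ 5.63 mg/L; x_c ≈ 77.4 km

At the critical point dD/dt = 0, so k_d L₀ e^(−k_d t) = k_2 D. Substituting D(t) from the Streeter–Phelps equation and solving for t gives
t_c = ln[(k_2/k_d)(1 − D₀(k_2−k_d)/(k_d L₀))] / (k_2−k_d).
Here k_2−k_d = 1.453 d⁻¹ and 1 − D₀(k_2−k_d)/(k_d L₀) = 1 − 0.966×1.453/(0.397×38.9) = 0.9091, so
t_c = ln(4.660 × 0.9091) / 1.453 = 1.444 / 1.453 = 0.9936 d.
L(t_c) = L₀ e^(−k_d t_c) = 38.9 × 0.6740 = 26.22 mg/L, and at the critical point k_2 D_c = k_d L, so D_c = (0.397/1.85) × 26.22 = 5.627 mg/L.
x_c = v t_c = 0.902 m/s × 0.9936 d × 86400 s/d = 77430 m ≈ 77.4 km.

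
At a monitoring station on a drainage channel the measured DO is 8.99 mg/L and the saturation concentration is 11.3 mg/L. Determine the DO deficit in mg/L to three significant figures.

D = C_s − C = 11.3 − 8.99 = 2.31 mg/L.

D ≈ 2.31 mg/L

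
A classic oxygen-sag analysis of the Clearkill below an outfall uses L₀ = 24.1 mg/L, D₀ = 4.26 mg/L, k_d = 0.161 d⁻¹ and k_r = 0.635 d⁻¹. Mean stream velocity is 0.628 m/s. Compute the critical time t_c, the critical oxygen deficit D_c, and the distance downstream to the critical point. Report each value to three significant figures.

At the critical point dD/dt = 0, so k_d L₀ e^(−k_d t) = k_r D. Substituting D(t) from the Streeter–Phelps equation and solving for t gives
t_c = ln[(k_r/k_d)(1 − D₀(k_r−k_d)/(k_d L₀))] / (k_r−k_d).
Here k_r−k_d = 0.4740 d⁻¹ and 1 − D₀(k_r−k_d)/(k_d L₀) = 1 − 4.26×0.4740/(0.161×24.1) = 0.4796, so
t_c = ln(3.944 × 0.4796) / 0.4740 = 0.6374 / 0.4740 = 1.345 d.
D_c = (k_d/k_r) L₀ e^(−k_d t_c) = (0.161/0.635) × 24.1 × e^(−0.161×1.345) = 0.2535 × 24.1 × 0.8053 = 4.921 mg/L.
x_c = v t_c = 0.628 m/s × 1.345 d × 86400 s/d = 72960 m ≈ 73.0 km.

t_c ≈ 1.34 d; D_c ≈ 4.92 mg/L; x_c ≈ 73.0 km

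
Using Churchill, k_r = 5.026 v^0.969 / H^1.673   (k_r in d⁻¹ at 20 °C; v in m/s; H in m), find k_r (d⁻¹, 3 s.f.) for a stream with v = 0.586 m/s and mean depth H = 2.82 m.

k_r = 5.026 × 0.586^0.969 / 2.82^1.673 = 5.026 × 0.5958 / 5.666 = 0.5285 d⁻¹.

k_r ≈ 0.529 d⁻¹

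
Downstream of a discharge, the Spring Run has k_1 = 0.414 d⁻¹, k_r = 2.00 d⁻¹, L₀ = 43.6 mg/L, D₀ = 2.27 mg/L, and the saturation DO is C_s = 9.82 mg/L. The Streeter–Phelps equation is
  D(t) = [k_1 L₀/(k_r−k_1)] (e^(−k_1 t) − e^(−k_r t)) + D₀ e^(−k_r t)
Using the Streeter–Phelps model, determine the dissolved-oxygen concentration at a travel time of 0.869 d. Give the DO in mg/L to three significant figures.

k_1 L₀/(k_r−k_1) = 0.414×43.6/(2.00−0.414) = 18.05/1.586 = 11.38 mg/L.
e^(−k_1 t) = e^(−0.414×0.8690) = 0.6978; e^(−k_r t) = e^(−2.00×0.8690) = 0.1759.
D = 11.38 × (0.6978 − 0.1759) + 2.27 × 0.1759 = 5.941 + 0.3992 = 6.340 mg/L.
DO = C_s − D = 9.82 − 6.340 = 3.480 mg/L.

DO ≈ 3.48 mg/L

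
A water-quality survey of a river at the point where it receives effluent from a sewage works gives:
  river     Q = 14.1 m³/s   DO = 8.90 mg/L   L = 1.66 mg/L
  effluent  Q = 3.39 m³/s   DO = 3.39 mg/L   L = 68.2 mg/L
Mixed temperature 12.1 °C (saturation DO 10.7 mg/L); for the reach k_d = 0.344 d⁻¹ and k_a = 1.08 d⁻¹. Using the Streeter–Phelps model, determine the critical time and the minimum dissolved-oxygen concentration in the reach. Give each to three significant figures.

t_c ≈ 0.811 d; minimum DO ≈ 7.19 mg/L

Mixed DO = (14.1×8.90 + 3.39×3.39)/(14.1+3.39) = 137.0/17.49 = 7.832 mg/L.
Mixed L₀ = (14.1×1.66 + 3.39×68.2)/(17.49) = 254.6/17.49 = 14.56 mg/L.
Initial deficit D₀ = C_s − DO₀ = 10.7 − 7.832 = 2.868 mg/L.
t_c = (1/0.7360) ln[(1.08/0.344)(1 − 2.868×0.7360/(0.344×14.56))] = 1.359 × ln(1.816) = 0.8108 d.
D_c = (0.344/1.08) × 14.56 × e^(−0.344×0.8108) = 0.3185 × 14.56 × 0.7566 = 3.508 mg/L.
Minimum DO = 10.7 − 3.508 = 7.192 mg/L.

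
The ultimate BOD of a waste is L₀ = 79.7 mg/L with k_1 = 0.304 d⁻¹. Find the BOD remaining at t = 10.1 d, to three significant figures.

L ≈ 3.70 mg/L

L_t = L₀ e^(−k_1 t) = 79.7 × e^(−0.304×10.1) = 79.7 × 0.04640 = 3.698 mg/L.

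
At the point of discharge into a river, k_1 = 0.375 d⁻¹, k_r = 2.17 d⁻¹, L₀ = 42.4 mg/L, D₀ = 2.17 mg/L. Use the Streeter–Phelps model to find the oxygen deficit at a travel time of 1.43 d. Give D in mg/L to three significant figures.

D ≈ 4.88 mg/L

k_1 L₀/(k_r−k_1) = 0.375×42.4/(2.17−0.375) = 15.90/1.795 = 8.858 mg/L.
e^(−k_1 t) = e^(−0.375×1.430) = 0.5849; e^(−k_r t) = e^(−2.17×1.430) = 0.04491.
D = 8.858 × (0.5849 − 0.04491) + 2.17 × 0.04491 = 4.784 + 0.09745 = 4.881 mg/L.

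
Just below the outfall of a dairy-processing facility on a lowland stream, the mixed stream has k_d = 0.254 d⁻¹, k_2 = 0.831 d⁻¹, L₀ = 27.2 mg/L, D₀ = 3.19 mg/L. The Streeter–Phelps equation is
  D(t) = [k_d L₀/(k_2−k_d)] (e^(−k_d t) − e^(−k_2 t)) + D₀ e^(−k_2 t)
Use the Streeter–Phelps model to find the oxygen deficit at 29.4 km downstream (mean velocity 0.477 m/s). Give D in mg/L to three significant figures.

Travel time t = x/v = 29.4 km / (0.477 m/s) = 29400 m / 0.477 m/s = 61640 s = 0.7134 d.
k_d L₀/(k_2−k_d) = 0.254×27.2/(0.831−0.254) = 6.909/0.5770 = 11.97 mg/L.
e^(−k_d t) = e^(−0.254×0.7134) = 0.8343; e^(−k_2 t) = e^(−0.831×0.7134) = 0.5528.
D = 11.97 × (0.8343 − 0.5528) + 3.19 × 0.5528 = 3.371 + 1.763 = 5.134 mg/L.

D ≈ 5.13 mg/L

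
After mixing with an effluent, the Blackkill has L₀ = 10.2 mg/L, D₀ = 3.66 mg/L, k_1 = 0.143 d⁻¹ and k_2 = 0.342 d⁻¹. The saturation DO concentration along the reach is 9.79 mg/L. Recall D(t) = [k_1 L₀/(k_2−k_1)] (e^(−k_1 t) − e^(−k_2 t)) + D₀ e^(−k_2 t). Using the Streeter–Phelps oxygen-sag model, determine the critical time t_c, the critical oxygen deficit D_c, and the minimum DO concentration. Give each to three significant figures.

t_c ≈ 0.905 d; D_c ≈ 3.75 mg/L; min DO ≈ 6.04 mg/L

t_c = [1/(k_2−k_1)] ln[(k_2/k_1)(1 − D₀(k_2−k_1)/(k_1 L₀))]
= [1/(0.342−0.143)] ln[(0.342/0.143)(1 − 3.66×0.1990/(0.143×10.2))]
= (1/0.1990) ln[2.392 × 0.5007] = 5.025 × ln(1.197) = 5.025 × 0.1801 = 0.9052 d.
D_c = (k_1/k_2) L₀ e^(−k_1 t_c) = (0.143/0.342) × 10.2 × e^(−0.143×0.9052) = 0.4181 × 10.2 × 0.8786 = 3.747 mg/L.
Minimum DO = C_s − D_c = 9.79 − 3.747 = 6.043 mg/L.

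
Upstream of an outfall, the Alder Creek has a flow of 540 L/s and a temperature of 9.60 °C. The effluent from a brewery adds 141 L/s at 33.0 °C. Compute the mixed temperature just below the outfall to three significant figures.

Flow-weighted mixing: C = (Q_r C_r + Q_w C_w)/(Q_r + Q_w)
= (540×9.60 + 141×33.0)/(540 + 141) = 9837/681.0 = 14.44 °C.

14.4 °C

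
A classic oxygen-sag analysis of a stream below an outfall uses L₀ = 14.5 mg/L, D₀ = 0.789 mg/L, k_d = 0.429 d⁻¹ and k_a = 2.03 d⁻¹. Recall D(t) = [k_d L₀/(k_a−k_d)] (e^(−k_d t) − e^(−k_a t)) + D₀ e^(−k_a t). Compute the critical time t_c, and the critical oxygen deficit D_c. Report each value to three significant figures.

With k_a/k_d = 4.732 and 1 − D₀(k_a−k_d)/(k_d L₀) = 0.7969,
t_c = ln(4.732 × 0.7969) / (2.03 − 0.429) = ln(3.771) / 1.601 = 1.327/1.601 = 0.8291 d.
D_c = (k_d/k_a) L₀ e^(−k_d t_c) = (0.429/2.03) × 14.5 × e^(−0.429×0.8291) = 0.2113 × 14.5 × 0.7007 = 2.147 mg/L.

t_c ≈ 0.829 d; D_c ≈ 2.15 mg/L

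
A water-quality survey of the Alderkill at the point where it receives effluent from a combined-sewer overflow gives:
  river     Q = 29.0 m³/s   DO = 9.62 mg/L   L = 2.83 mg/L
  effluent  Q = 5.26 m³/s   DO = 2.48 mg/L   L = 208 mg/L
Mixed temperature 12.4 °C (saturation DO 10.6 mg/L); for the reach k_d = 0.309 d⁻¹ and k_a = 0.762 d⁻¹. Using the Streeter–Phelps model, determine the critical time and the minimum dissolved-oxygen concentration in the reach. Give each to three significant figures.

Mixed DO = (29.0×9.62 + 5.26×2.48)/(29.0+5.26) = 292.0/34.26 = 8.524 mg/L.
Mixed L₀ = (29.0×2.83 + 5.26×208)/(34.26) = 1176/34.26 = 34.33 mg/L.
Initial deficit D₀ = C_s − DO₀ = 10.6 − 8.524 = 2.076 mg/L.
t_c = (1/0.4530) ln[(0.762/0.309)(1 − 2.076×0.4530/(0.309×34.33))] = 2.208 × ln(2.247) = 1.788 d.
D_c = (0.309/0.762) × 34.33 × e^(−0.309×1.788) = 0.4055 × 34.33 × 0.5756 = 8.013 mg/L.
Minimum DO = 10.6 − 8.013 = 2.587 mg/L.

t_c ≈ 1.79 d; minimum DO ≈ 2.59 mg/L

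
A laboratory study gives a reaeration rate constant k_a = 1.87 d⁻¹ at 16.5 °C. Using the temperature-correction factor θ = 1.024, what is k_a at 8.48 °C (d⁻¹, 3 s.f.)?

k_a(T₂) = k_a(T₁) · θ^(T₂−T₁) = 1.87 × 1.024^(8.48−16.5)
= 1.87 × 1.024^-8.02 = 1.87 × 0.8268 = 1.546 d⁻¹.

k_a ≈ 1.55 d⁻¹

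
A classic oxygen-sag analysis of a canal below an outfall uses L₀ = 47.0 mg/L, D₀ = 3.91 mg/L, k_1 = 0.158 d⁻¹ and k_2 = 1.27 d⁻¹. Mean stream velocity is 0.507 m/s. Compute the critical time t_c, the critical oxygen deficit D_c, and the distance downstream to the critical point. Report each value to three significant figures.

t_c ≈ 1.08 d; D_c ≈ 4.93 mg/L; x_c ≈ 47.4 km

With k_2/k_1 = 8.038 and 1 − D₀(k_2−k_1)/(k_1 L₀) = 0.4145,
t_c = ln(8.038 × 0.4145) / (1.27 − 0.158) = ln(3.332) / 1.112 = 1.203/1.112 = 1.082 d.
D_c = (k_1/k_2) L₀ e^(−k_1 t_c) = (0.158/1.27) × 47.0 × e^(−0.158×1.082) = 0.1244 × 47.0 × 0.8428 = 4.928 mg/L.
x_c = v t_c = 0.507 m/s × 1.082 d × 86400 s/d = 47410 m ≈ 47.4 km.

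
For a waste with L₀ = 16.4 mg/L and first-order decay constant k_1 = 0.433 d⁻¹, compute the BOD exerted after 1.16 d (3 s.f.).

y_t = L₀(1 − e^(−k_1 t)) = 16.4 × (1 − e^(−0.433×1.16))
= 16.4 × (1 − 0.6051) = 16.4 × 0.3949 = 6.476 mg/L.

y ≈ 6.48 mg/L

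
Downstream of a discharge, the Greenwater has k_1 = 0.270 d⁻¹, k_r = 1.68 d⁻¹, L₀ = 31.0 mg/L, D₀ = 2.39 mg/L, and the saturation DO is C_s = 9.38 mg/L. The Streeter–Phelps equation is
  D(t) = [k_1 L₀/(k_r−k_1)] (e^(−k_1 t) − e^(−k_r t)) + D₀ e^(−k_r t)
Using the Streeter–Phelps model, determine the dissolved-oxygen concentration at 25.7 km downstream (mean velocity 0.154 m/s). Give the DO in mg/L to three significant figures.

Travel time t = x/v = 25.7 km / (0.154 m/s) = 25700 m / 0.154 m/s = 166900 s = 1.932 d.
k_1 L₀/(k_r−k_1) = 0.270×31.0/(1.68−0.270) = 8.370/1.410 = 5.936 mg/L.
e^(−k_1 t) = e^(−0.270×1.932) = 0.5936; e^(−k_r t) = e^(−1.68×1.932) = 0.03897.
D = 5.936 × (0.5936 − 0.03897) + 2.39 × 0.03897 = 3.293 + 0.09314 = 3.386 mg/L.
DO = C_s − D = 9.38 − 3.386 = 5.994 mg/L.

DO ≈ 5.99 mg/L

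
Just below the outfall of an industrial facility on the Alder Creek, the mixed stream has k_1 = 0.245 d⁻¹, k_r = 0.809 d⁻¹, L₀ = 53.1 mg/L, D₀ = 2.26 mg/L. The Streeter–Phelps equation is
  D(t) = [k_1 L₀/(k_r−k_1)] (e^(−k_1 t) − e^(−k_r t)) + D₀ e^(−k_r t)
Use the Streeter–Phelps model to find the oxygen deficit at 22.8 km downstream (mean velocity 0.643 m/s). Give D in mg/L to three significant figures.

D ≈ 5.93 mg/L

Travel time t = x/v = 22.8 km / (0.643 m/s) = 22800 m / 0.643 m/s = 35460 s = 0.4104 d.
k_1 L₀/(k_r−k_1) = 0.245×53.1/(0.809−0.245) = 13.01/0.5640 = 23.07 mg/L.
e^(−k_1 t) = e^(−0.245×0.4104) = 0.9043; e^(−k_r t) = e^(−0.809×0.4104) = 0.7175.
D = 23.07 × (0.9043 − 0.7175) + 2.26 × 0.7175 = 4.310 + 1.621 = 5.932 mg/L.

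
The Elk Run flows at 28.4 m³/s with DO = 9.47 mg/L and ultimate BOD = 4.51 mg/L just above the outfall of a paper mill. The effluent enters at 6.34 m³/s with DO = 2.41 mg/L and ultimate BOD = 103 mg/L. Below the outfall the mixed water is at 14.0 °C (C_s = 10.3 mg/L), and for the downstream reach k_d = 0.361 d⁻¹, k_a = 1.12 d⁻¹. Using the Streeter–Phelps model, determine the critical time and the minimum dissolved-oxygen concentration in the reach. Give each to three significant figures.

Mixed DO = (28.4×9.47 + 6.34×2.41)/(28.4+6.34) = 284.2/34.74 = 8.182 mg/L.
Mixed L₀ = (28.4×4.51 + 6.34×103)/(34.74) = 781.1/34.74 = 22.48 mg/L.
Initial deficit D₀ = C_s − DO₀ = 10.3 − 8.182 = 2.118 mg/L.
t_c = (1/0.7590) ln[(1.12/0.361)(1 − 2.118×0.7590/(0.361×22.48))] = 1.318 × ln(2.488) = 1.201 d.
D_c = (0.361/1.12) × 22.48 × e^(−0.361×1.201) = 0.3223 × 22.48 × 0.6482 = 4.698 mg/L.
Minimum DO = 10.3 − 4.698 = 5.602 mg/L.

t_c ≈ 1.20 d; minimum DO ≈ 5.60 mg/L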